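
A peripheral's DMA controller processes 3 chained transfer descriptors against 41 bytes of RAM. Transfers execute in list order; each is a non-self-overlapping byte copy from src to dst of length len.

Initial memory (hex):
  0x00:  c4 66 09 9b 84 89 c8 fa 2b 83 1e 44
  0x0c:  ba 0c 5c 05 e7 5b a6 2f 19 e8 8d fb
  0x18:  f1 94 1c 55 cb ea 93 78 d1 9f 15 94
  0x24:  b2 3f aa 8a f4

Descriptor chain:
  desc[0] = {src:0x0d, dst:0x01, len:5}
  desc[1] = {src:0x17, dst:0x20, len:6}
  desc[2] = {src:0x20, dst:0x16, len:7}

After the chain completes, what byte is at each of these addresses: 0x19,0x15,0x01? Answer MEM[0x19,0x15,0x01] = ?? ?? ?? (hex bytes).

  after D0: wrote 5B at 0x01 = 0c5c05e75b
  after D1: wrote 6B at 0x20 = fbf1941c55cb
  after D2: wrote 7B at 0x16 = fbf1941c55cbaa
query mem[0x19]=0x1c, mem[0x15]=0xe8, mem[0x01]=0x0c

MEM[0x19,0x15,0x01] = 1c e8 0c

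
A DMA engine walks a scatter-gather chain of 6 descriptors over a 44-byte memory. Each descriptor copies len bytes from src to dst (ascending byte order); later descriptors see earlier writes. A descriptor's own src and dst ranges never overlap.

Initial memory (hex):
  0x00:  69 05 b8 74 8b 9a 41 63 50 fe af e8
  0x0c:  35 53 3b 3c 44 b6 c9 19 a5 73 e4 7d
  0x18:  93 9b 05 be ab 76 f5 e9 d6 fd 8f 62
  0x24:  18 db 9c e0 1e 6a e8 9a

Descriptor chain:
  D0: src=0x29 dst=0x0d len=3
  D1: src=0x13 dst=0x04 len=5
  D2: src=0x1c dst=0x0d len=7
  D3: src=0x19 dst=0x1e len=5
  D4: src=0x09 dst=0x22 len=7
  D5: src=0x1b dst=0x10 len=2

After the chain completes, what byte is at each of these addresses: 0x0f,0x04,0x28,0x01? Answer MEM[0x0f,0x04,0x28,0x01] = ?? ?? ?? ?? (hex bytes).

[0] 0x29->0x0d len=3 : 6a e8 9a
[1] 0x13->0x04 len=5 : 19 a5 73 e4 7d
[2] 0x1c->0x0d len=7 : ab 76 f5 e9 d6 fd 8f
[3] 0x19->0x1e len=5 : 9b 05 be ab 76
[4] 0x09->0x22 len=7 : fe af e8 35 ab 76 f5
[5] 0x1b->0x10 len=2 : be ab
query mem[0x0f]=0xf5, mem[0x04]=0x19, mem[0x28]=0xf5, mem[0x01]=0x05

MEM[0x0f,0x04,0x28,0x01] = f5 19 f5 05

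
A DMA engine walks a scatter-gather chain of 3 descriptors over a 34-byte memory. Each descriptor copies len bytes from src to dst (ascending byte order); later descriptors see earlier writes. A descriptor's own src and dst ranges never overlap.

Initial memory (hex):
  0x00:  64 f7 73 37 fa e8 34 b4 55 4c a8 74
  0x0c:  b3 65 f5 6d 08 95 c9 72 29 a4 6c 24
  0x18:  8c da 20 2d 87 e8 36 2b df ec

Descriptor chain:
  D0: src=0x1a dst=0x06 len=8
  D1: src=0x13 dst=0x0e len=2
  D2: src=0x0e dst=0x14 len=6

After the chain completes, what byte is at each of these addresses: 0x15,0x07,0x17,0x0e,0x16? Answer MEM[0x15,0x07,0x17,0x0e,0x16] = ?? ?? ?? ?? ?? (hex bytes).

MEM[0x15,0x07,0x17,0x0e,0x16] = 29 2d 95 72 08

#0 dst[0x06+8] := {0x20,0x2d,0x87,0xe8,0x36,0x2b,0xdf,0xec}
#1 dst[0x0e+2] := {0x72,0x29}
#2 dst[0x14+6] := {0x72,0x29,0x08,0x95,0xc9,0x72}
query mem[0x15]=0x29, mem[0x07]=0x2d, mem[0x17]=0x95, mem[0x0e]=0x72, mem[0x16]=0x08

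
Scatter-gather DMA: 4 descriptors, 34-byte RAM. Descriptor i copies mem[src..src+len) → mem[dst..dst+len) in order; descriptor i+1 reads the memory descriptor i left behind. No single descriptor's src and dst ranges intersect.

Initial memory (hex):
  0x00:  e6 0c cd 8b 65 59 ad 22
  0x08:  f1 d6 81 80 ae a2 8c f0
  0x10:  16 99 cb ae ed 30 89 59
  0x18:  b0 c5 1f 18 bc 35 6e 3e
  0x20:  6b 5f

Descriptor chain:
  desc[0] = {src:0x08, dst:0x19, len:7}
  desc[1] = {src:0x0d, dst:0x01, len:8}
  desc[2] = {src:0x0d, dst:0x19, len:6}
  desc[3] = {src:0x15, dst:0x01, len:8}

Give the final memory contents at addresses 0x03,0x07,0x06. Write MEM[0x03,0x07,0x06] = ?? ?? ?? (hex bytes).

  after D0: wrote 7B at 0x19 = f1d68180aea28c
  after D1: wrote 8B at 0x01 = a28cf01699cbaeed
  after D2: wrote 6B at 0x19 = a28cf01699cb
  after D3: wrote 8B at 0x01 = 308959b0a28cf016
query mem[0x03]=0x59, mem[0x07]=0xf0, mem[0x06]=0x8c

MEM[0x03,0x07,0x06] = 59 f0 8c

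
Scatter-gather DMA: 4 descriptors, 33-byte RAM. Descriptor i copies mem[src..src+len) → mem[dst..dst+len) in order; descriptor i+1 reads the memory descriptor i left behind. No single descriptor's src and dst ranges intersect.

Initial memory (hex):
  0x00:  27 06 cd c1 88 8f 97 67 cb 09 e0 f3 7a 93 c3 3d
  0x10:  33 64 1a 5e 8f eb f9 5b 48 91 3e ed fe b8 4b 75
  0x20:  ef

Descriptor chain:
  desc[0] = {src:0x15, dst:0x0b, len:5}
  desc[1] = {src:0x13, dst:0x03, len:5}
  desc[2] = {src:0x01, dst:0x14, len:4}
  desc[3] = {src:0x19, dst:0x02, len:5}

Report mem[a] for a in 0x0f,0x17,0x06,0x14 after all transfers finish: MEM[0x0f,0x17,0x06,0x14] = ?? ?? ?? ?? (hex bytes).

MEM[0x0f,0x17,0x06,0x14] = 91 8f b8 06

D0: mem[0x0b..0x0f] <- [eb f9 5b 48 91]
D1: mem[0x03..0x07] <- [5e 8f eb f9 5b]
D2: mem[0x14..0x17] <- [06 cd 5e 8f]
D3: mem[0x02..0x06] <- [91 3e ed fe b8]
query mem[0x0f]=0x91, mem[0x17]=0x8f, mem[0x06]=0xb8, mem[0x14]=0x06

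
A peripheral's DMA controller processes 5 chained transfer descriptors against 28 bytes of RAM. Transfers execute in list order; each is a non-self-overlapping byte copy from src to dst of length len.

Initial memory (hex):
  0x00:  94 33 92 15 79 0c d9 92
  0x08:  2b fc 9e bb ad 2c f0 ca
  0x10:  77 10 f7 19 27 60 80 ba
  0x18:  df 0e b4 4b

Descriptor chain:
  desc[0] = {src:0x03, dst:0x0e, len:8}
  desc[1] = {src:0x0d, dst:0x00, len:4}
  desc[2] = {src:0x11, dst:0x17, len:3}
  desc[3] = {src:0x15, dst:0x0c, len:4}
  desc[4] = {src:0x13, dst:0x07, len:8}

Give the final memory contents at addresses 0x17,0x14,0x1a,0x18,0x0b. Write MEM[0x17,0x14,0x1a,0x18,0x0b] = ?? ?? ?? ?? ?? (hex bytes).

  after D0: wrote 8B at 0x0e = 15790cd9922bfc9e
  after D1: wrote 4B at 0x00 = 2c15790c
  after D2: wrote 3B at 0x17 = d9922b
  after D3: wrote 4B at 0x0c = 9e80d992
  after D4: wrote 8B at 0x07 = 2bfc9e80d9922bb4
query mem[0x17]=0xd9, mem[0x14]=0xfc, mem[0x1a]=0xb4, mem[0x18]=0x92, mem[0x0b]=0xd9

MEM[0x17,0x14,0x1a,0x18,0x0b] = d9 fc b4 92 d9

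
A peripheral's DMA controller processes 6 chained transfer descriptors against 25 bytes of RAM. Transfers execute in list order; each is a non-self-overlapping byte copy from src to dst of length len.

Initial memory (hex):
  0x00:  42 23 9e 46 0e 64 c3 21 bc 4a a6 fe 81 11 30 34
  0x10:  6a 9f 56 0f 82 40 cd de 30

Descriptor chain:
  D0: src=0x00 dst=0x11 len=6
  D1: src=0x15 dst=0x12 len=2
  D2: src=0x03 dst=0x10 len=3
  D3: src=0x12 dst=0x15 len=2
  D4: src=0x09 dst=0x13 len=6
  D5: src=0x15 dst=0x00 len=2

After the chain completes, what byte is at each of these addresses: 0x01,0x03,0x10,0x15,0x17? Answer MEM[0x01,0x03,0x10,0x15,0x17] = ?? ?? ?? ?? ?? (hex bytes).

D0: mem[0x11..0x16] <- [42 23 9e 46 0e 64]
D1: mem[0x12..0x13] <- [0e 64]
D2: mem[0x10..0x12] <- [46 0e 64]
D3: mem[0x15..0x16] <- [64 64]
D4: mem[0x13..0x18] <- [4a a6 fe 81 11 30]
D5: mem[0x00..0x01] <- [fe 81]
query mem[0x01]=0x81, mem[0x03]=0x46, mem[0x10]=0x46, mem[0x15]=0xfe, mem[0x17]=0x11

MEM[0x01,0x03,0x10,0x15,0x17] = 81 46 46 fe 11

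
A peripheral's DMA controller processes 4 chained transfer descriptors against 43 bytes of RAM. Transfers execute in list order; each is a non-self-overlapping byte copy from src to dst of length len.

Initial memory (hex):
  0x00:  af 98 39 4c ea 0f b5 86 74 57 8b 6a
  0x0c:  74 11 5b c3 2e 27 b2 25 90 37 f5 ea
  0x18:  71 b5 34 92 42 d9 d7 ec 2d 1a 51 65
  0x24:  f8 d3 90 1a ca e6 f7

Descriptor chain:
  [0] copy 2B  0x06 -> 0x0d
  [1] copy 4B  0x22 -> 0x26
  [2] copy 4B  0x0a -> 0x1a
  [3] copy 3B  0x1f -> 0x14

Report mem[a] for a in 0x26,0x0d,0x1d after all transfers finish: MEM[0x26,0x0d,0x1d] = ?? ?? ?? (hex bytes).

MEM[0x26,0x0d,0x1d] = 51 b5 b5

  after D0: wrote 2B at 0x0d = b586
  after D1: wrote 4B at 0x26 = 5165f8d3
  after D2: wrote 4B at 0x1a = 8b6a74b5
  after D3: wrote 3B at 0x14 = ec2d1a
query mem[0x26]=0x51, mem[0x0d]=0xb5, mem[0x1d]=0xb5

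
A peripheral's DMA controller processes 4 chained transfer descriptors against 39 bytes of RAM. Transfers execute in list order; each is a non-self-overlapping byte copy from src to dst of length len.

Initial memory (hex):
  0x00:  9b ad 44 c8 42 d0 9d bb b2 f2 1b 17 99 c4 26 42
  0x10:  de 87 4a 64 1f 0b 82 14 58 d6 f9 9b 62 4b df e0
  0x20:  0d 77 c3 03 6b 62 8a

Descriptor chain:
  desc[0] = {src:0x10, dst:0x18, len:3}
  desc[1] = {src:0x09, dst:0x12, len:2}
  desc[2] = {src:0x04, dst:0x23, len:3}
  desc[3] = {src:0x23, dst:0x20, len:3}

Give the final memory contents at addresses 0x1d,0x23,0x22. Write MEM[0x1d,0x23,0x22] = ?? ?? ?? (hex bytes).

#0 dst[0x18+3] := {0xde,0x87,0x4a}
#1 dst[0x12+2] := {0xf2,0x1b}
#2 dst[0x23+3] := {0x42,0xd0,0x9d}
#3 dst[0x20+3] := {0x42,0xd0,0x9d}
query mem[0x1d]=0x4b, mem[0x23]=0x42, mem[0x22]=0x9d

MEM[0x1d,0x23,0x22] = 4b 42 9d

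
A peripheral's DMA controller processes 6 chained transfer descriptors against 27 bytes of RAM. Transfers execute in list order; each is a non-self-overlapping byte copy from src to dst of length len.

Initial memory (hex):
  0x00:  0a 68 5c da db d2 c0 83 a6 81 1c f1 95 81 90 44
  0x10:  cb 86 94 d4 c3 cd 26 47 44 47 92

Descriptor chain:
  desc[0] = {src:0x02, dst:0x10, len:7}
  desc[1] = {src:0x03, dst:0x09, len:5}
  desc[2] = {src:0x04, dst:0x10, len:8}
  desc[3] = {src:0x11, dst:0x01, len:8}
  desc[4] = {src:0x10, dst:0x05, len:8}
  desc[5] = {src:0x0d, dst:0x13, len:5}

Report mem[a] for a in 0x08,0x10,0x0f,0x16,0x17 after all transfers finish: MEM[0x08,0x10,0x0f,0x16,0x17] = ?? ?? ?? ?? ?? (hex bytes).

#0 dst[0x10+7] := {0x5c,0xda,0xdb,0xd2,0xc0,0x83,0xa6}
#1 dst[0x09+5] := {0xda,0xdb,0xd2,0xc0,0x83}
#2 dst[0x10+8] := {0xdb,0xd2,0xc0,0x83,0xa6,0xda,0xdb,0xd2}
#3 dst[0x01+8] := {0xd2,0xc0,0x83,0xa6,0xda,0xdb,0xd2,0x44}
#4 dst[0x05+8] := {0xdb,0xd2,0xc0,0x83,0xa6,0xda,0xdb,0xd2}
#5 dst[0x13+5] := {0x83,0x90,0x44,0xdb,0xd2}
query mem[0x08]=0x83, mem[0x10]=0xdb, mem[0x0f]=0x44, mem[0x16]=0xdb, mem[0x17]=0xd2

MEM[0x08,0x10,0x0f,0x16,0x17] = 83 db 44 db d2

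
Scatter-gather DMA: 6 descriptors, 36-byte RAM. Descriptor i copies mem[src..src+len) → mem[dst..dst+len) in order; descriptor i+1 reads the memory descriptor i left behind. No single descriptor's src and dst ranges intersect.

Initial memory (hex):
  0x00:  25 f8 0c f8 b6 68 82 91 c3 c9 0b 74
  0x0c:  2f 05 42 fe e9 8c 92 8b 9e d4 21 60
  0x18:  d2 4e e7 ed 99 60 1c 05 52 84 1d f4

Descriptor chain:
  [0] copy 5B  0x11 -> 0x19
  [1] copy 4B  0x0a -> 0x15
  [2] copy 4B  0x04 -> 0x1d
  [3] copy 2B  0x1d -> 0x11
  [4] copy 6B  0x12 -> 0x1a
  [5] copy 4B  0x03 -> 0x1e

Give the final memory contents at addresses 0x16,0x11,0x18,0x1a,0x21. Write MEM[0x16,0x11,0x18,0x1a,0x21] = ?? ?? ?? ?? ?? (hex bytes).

#0 dst[0x19+5] := {0x8c,0x92,0x8b,0x9e,0xd4}
#1 dst[0x15+4] := {0x0b,0x74,0x2f,0x05}
#2 dst[0x1d+4] := {0xb6,0x68,0x82,0x91}
#3 dst[0x11+2] := {0xb6,0x68}
#4 dst[0x1a+6] := {0x68,0x8b,0x9e,0x0b,0x74,0x2f}
#5 dst[0x1e+4] := {0xf8,0xb6,0x68,0x82}
query mem[0x16]=0x74, mem[0x11]=0xb6, mem[0x18]=0x05, mem[0x1a]=0x68, mem[0x21]=0x82

MEM[0x16,0x11,0x18,0x1a,0x21] = 74 b6 05 68 82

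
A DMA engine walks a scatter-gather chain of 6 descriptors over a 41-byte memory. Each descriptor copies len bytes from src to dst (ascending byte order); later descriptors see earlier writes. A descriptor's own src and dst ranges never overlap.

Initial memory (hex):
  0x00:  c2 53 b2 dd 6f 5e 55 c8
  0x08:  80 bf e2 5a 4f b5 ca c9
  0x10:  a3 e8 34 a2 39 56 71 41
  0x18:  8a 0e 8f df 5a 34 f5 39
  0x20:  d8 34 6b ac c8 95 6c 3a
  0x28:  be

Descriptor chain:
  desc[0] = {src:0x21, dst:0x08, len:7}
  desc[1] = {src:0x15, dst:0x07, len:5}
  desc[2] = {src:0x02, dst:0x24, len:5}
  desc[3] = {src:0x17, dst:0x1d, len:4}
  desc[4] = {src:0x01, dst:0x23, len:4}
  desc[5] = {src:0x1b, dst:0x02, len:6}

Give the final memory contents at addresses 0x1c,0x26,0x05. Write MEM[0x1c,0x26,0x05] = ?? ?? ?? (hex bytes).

D0: mem[0x08..0x0e] <- [34 6b ac c8 95 6c 3a]
D1: mem[0x07..0x0b] <- [56 71 41 8a 0e]
D2: mem[0x24..0x28] <- [b2 dd 6f 5e 55]
D3: mem[0x1d..0x20] <- [41 8a 0e 8f]
D4: mem[0x23..0x26] <- [53 b2 dd 6f]
D5: mem[0x02..0x07] <- [df 5a 41 8a 0e 8f]
query mem[0x1c]=0x5a, mem[0x26]=0x6f, mem[0x05]=0x8a

MEM[0x1c,0x26,0x05] = 5a 6f 8a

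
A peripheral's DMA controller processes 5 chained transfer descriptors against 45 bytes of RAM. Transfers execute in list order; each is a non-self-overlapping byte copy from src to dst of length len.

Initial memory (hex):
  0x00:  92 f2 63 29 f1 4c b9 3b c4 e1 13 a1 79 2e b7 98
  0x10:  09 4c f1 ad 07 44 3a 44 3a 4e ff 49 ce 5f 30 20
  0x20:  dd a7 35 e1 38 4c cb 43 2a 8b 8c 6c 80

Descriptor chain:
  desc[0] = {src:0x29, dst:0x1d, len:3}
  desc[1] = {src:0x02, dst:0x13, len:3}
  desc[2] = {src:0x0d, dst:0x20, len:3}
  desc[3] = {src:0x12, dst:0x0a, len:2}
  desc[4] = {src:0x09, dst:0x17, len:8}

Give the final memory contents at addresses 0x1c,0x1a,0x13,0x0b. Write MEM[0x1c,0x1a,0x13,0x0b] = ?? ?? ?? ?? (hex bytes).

#0 dst[0x1d+3] := {0x8b,0x8c,0x6c}
#1 dst[0x13+3] := {0x63,0x29,0xf1}
#2 dst[0x20+3] := {0x2e,0xb7,0x98}
#3 dst[0x0a+2] := {0xf1,0x63}
#4 dst[0x17+8] := {0xe1,0xf1,0x63,0x79,0x2e,0xb7,0x98,0x09}
query mem[0x1c]=0xb7, mem[0x1a]=0x79, mem[0x13]=0x63, mem[0x0b]=0x63

MEM[0x1c,0x1a,0x13,0x0b] = b7 79 63 63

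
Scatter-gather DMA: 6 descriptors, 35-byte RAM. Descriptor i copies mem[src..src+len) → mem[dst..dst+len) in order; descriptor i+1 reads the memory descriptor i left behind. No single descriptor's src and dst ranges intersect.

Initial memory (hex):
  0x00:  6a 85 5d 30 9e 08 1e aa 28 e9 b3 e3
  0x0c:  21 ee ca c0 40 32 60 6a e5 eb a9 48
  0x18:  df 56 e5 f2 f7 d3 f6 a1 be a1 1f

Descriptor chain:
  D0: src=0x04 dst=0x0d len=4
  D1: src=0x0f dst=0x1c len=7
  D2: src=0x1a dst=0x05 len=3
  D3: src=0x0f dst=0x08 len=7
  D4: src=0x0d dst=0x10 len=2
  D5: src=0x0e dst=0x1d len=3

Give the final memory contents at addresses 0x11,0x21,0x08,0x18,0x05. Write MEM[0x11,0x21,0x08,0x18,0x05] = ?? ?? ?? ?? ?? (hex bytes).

MEM[0x11,0x21,0x08,0x18,0x05] = eb e5 1e df e5

[0] 0x04->0x0d len=4 : 9e 08 1e aa
[1] 0x0f->0x1c len=7 : 1e aa 32 60 6a e5 eb
[2] 0x1a->0x05 len=3 : e5 f2 1e
[3] 0x0f->0x08 len=7 : 1e aa 32 60 6a e5 eb
[4] 0x0d->0x10 len=2 : e5 eb
[5] 0x0e->0x1d len=3 : eb 1e e5
query mem[0x11]=0xeb, mem[0x21]=0xe5, mem[0x08]=0x1e, mem[0x18]=0xdf, mem[0x05]=0xe5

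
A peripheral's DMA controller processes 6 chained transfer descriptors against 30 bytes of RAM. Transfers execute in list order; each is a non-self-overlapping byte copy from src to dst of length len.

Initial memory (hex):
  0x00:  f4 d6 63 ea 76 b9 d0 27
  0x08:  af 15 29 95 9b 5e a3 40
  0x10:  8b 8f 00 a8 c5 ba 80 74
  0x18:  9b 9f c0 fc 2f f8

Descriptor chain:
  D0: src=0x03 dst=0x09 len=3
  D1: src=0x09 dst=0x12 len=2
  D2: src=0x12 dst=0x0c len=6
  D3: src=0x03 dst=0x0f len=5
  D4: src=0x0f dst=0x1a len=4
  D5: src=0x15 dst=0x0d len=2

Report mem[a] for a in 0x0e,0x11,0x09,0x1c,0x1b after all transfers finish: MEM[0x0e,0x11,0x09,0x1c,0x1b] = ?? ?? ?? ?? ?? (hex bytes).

MEM[0x0e,0x11,0x09,0x1c,0x1b] = 80 b9 ea b9 76

[0] 0x03->0x09 len=3 : ea 76 b9
[1] 0x09->0x12 len=2 : ea 76
[2] 0x12->0x0c len=6 : ea 76 c5 ba 80 74
[3] 0x03->0x0f len=5 : ea 76 b9 d0 27
[4] 0x0f->0x1a len=4 : ea 76 b9 d0
[5] 0x15->0x0d len=2 : ba 80
query mem[0x0e]=0x80, mem[0x11]=0xb9, mem[0x09]=0xea, mem[0x1c]=0xb9, mem[0x1b]=0x76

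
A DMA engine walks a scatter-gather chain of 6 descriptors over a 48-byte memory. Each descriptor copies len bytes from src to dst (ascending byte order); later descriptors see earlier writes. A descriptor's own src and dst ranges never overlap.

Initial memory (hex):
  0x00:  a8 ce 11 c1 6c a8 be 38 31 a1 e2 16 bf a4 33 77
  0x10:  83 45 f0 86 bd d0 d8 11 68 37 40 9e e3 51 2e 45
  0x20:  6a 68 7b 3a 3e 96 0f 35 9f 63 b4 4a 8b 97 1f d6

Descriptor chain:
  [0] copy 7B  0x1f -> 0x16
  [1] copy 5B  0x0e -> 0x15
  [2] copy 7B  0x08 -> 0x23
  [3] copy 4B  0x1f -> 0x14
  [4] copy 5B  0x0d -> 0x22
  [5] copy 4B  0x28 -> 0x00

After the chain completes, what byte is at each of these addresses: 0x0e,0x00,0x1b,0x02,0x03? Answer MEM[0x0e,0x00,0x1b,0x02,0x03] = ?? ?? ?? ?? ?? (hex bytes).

MEM[0x0e,0x00,0x1b,0x02,0x03] = 33 a4 3e b4 4a

#0 dst[0x16+7] := {0x45,0x6a,0x68,0x7b,0x3a,0x3e,0x96}
#1 dst[0x15+5] := {0x33,0x77,0x83,0x45,0xf0}
#2 dst[0x23+7] := {0x31,0xa1,0xe2,0x16,0xbf,0xa4,0x33}
#3 dst[0x14+4] := {0x45,0x6a,0x68,0x7b}
#4 dst[0x22+5] := {0xa4,0x33,0x77,0x83,0x45}
#5 dst[0x00+4] := {0xa4,0x33,0xb4,0x4a}
query mem[0x0e]=0x33, mem[0x00]=0xa4, mem[0x1b]=0x3e, mem[0x02]=0xb4, mem[0x03]=0x4a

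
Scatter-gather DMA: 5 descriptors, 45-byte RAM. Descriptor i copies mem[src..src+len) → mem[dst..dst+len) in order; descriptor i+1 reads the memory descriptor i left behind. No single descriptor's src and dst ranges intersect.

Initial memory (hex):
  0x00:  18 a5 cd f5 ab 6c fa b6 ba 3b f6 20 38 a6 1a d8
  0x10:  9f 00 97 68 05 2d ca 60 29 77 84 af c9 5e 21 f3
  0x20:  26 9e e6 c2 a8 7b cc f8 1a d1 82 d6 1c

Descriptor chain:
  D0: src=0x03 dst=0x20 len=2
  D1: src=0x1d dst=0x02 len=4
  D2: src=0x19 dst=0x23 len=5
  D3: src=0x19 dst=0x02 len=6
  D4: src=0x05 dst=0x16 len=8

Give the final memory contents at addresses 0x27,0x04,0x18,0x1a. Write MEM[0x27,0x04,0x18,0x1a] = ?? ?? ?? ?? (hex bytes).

[0] 0x03->0x20 len=2 : f5 ab
[1] 0x1d->0x02 len=4 : 5e 21 f3 f5
[2] 0x19->0x23 len=5 : 77 84 af c9 5e
[3] 0x19->0x02 len=6 : 77 84 af c9 5e 21
[4] 0x05->0x16 len=8 : c9 5e 21 ba 3b f6 20 38
query mem[0x27]=0x5e, mem[0x04]=0xaf, mem[0x18]=0x21, mem[0x1a]=0x3b

MEM[0x27,0x04,0x18,0x1a] = 5e af 21 3b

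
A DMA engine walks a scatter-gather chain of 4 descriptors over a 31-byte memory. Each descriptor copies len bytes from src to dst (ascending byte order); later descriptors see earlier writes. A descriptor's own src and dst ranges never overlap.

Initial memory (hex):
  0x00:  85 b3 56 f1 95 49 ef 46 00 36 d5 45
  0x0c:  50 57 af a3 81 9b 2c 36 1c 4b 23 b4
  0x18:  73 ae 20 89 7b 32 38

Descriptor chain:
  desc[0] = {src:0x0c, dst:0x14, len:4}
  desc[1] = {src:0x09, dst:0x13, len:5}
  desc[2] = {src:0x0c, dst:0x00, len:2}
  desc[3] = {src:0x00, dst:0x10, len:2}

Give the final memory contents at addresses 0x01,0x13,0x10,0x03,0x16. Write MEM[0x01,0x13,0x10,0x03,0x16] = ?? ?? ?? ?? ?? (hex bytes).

D0: mem[0x14..0x17] <- [50 57 af a3]
D1: mem[0x13..0x17] <- [36 d5 45 50 57]
D2: mem[0x00..0x01] <- [50 57]
D3: mem[0x10..0x11] <- [50 57]
query mem[0x01]=0x57, mem[0x13]=0x36, mem[0x10]=0x50, mem[0x03]=0xf1, mem[0x16]=0x50

MEM[0x01,0x13,0x10,0x03,0x16] = 57 36 50 f1 50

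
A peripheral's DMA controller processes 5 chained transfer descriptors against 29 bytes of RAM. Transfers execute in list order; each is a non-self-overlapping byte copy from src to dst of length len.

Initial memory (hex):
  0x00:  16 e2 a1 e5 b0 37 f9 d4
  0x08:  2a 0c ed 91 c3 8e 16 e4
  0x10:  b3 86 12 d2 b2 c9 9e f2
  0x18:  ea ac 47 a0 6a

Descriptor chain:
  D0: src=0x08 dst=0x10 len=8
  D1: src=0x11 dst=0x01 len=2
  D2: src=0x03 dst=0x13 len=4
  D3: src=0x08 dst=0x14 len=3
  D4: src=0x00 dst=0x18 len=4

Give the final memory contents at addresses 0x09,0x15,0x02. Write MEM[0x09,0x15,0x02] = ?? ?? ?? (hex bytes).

MEM[0x09,0x15,0x02] = 0c 0c ed

D0: mem[0x10..0x17] <- [2a 0c ed 91 c3 8e 16 e4]
D1: mem[0x01..0x02] <- [0c ed]
D2: mem[0x13..0x16] <- [e5 b0 37 f9]
D3: mem[0x14..0x16] <- [2a 0c ed]
D4: mem[0x18..0x1b] <- [16 0c ed e5]
query mem[0x09]=0x0c, mem[0x15]=0x0c, mem[0x02]=0xed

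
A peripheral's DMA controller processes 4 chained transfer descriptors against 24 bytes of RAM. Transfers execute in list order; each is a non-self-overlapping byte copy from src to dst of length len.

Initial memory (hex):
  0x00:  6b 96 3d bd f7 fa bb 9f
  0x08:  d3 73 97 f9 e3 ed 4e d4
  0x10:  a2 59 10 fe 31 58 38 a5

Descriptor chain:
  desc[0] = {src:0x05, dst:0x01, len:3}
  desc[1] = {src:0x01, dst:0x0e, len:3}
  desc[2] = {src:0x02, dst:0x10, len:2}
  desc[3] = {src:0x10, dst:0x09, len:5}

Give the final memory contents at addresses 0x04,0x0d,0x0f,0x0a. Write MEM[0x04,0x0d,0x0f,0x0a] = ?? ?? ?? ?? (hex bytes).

#0 dst[0x01+3] := {0xfa,0xbb,0x9f}
#1 dst[0x0e+3] := {0xfa,0xbb,0x9f}
#2 dst[0x10+2] := {0xbb,0x9f}
#3 dst[0x09+5] := {0xbb,0x9f,0x10,0xfe,0x31}
query mem[0x04]=0xf7, mem[0x0d]=0x31, mem[0x0f]=0xbb, mem[0x0a]=0x9f

MEM[0x04,0x0d,0x0f,0x0a] = f7 31 bb 9f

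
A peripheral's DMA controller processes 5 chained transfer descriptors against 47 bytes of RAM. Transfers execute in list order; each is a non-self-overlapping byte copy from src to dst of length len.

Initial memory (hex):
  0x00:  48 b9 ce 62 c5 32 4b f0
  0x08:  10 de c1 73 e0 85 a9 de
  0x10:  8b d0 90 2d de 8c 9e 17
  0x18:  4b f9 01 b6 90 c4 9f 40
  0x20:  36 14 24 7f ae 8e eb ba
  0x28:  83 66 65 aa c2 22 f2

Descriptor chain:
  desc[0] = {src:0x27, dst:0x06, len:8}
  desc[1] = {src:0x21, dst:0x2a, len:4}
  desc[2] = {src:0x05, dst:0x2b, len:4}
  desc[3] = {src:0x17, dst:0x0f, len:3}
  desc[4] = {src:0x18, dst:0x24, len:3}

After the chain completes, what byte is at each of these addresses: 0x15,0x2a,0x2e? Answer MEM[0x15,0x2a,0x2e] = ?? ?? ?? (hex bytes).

MEM[0x15,0x2a,0x2e] = 8c 14 66

[0] 0x27->0x06 len=8 : ba 83 66 65 aa c2 22 f2
[1] 0x21->0x2a len=4 : 14 24 7f ae
[2] 0x05->0x2b len=4 : 32 ba 83 66
[3] 0x17->0x0f len=3 : 17 4b f9
[4] 0x18->0x24 len=3 : 4b f9 01
query mem[0x15]=0x8c, mem[0x2a]=0x14, mem[0x2e]=0x66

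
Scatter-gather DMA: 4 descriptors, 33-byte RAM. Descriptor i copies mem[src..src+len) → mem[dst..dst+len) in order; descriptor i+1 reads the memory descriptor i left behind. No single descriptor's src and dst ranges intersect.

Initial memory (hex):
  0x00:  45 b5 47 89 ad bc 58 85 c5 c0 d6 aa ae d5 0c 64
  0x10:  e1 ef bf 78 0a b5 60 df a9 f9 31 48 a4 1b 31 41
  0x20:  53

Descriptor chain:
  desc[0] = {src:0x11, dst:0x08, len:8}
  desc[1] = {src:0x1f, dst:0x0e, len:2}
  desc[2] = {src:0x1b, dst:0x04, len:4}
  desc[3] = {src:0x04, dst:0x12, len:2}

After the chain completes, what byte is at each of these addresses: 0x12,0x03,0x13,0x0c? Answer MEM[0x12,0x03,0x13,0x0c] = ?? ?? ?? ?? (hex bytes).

MEM[0x12,0x03,0x13,0x0c] = 48 89 a4 b5

[0] 0x11->0x08 len=8 : ef bf 78 0a b5 60 df a9
[1] 0x1f->0x0e len=2 : 41 53
[2] 0x1b->0x04 len=4 : 48 a4 1b 31
[3] 0x04->0x12 len=2 : 48 a4
query mem[0x12]=0x48, mem[0x03]=0x89, mem[0x13]=0xa4, mem[0x0c]=0xb5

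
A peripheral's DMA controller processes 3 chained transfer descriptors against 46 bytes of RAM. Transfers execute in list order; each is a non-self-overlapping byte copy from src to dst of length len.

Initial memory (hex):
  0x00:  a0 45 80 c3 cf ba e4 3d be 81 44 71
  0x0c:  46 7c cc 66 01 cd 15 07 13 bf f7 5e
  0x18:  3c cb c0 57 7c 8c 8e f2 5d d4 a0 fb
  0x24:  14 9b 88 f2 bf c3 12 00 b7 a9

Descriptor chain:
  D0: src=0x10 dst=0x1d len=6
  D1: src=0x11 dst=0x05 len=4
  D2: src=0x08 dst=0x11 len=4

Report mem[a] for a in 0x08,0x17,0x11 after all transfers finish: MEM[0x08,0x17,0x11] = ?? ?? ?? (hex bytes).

MEM[0x08,0x17,0x11] = 13 5e 13

[0] 0x10->0x1d len=6 : 01 cd 15 07 13 bf
[1] 0x11->0x05 len=4 : cd 15 07 13
[2] 0x08->0x11 len=4 : 13 81 44 71
query mem[0x08]=0x13, mem[0x17]=0x5e, mem[0x11]=0x13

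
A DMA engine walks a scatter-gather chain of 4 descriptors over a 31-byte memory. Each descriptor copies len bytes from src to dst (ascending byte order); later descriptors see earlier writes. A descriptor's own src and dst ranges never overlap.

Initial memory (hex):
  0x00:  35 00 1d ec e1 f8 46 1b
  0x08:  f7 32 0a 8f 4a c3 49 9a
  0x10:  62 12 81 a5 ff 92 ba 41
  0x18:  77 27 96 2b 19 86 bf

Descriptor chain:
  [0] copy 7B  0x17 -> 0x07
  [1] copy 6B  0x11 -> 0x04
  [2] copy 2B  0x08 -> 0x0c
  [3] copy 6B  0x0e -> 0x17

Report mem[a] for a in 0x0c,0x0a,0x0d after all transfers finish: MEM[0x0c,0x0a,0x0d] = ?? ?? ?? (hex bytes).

#0 dst[0x07+7] := {0x41,0x77,0x27,0x96,0x2b,0x19,0x86}
#1 dst[0x04+6] := {0x12,0x81,0xa5,0xff,0x92,0xba}
#2 dst[0x0c+2] := {0x92,0xba}
#3 dst[0x17+6] := {0x49,0x9a,0x62,0x12,0x81,0xa5}
query mem[0x0c]=0x92, mem[0x0a]=0x96, mem[0x0d]=0xba

MEM[0x0c,0x0a,0x0d] = 92 96 ba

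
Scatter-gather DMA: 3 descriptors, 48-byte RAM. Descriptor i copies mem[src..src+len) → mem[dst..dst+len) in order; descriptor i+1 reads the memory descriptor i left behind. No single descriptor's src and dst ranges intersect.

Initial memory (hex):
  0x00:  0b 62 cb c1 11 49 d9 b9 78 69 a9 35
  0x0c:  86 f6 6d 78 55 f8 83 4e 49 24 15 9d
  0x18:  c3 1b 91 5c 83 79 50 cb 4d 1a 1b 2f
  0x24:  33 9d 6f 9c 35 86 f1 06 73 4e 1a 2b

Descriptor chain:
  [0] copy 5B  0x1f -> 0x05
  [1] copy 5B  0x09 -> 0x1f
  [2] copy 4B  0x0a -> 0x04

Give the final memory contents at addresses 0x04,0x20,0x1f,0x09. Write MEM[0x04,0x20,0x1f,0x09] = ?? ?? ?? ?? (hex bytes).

MEM[0x04,0x20,0x1f,0x09] = a9 a9 2f 2f

#0 dst[0x05+5] := {0xcb,0x4d,0x1a,0x1b,0x2f}
#1 dst[0x1f+5] := {0x2f,0xa9,0x35,0x86,0xf6}
#2 dst[0x04+4] := {0xa9,0x35,0x86,0xf6}
query mem[0x04]=0xa9, mem[0x20]=0xa9, mem[0x1f]=0x2f, mem[0x09]=0x2f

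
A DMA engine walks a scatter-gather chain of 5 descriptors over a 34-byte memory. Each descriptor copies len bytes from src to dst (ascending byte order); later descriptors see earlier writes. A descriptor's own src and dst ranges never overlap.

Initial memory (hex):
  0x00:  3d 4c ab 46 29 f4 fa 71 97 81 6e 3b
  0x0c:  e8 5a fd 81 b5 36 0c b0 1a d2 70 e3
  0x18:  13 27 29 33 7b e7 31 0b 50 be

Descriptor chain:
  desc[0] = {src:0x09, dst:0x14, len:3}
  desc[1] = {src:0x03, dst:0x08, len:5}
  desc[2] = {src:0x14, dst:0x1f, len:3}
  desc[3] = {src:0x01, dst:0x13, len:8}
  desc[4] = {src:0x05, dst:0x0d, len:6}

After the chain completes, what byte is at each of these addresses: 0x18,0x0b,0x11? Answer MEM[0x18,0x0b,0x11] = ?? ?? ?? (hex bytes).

#0 dst[0x14+3] := {0x81,0x6e,0x3b}
#1 dst[0x08+5] := {0x46,0x29,0xf4,0xfa,0x71}
#2 dst[0x1f+3] := {0x81,0x6e,0x3b}
#3 dst[0x13+8] := {0x4c,0xab,0x46,0x29,0xf4,0xfa,0x71,0x46}
#4 dst[0x0d+6] := {0xf4,0xfa,0x71,0x46,0x29,0xf4}
query mem[0x18]=0xfa, mem[0x0b]=0xfa, mem[0x11]=0x29

MEM[0x18,0x0b,0x11] = fa fa 29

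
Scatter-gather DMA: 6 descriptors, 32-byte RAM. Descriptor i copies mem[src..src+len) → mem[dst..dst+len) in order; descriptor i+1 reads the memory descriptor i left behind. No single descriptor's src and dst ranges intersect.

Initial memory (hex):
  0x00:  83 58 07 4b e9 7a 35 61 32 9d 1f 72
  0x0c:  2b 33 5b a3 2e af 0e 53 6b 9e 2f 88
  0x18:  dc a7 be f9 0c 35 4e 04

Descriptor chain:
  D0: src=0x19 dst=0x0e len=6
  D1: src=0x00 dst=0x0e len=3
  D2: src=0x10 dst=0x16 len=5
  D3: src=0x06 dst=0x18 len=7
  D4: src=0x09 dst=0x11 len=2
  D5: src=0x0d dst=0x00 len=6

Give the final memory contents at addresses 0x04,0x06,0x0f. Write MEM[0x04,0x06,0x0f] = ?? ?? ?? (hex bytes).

  after D0: wrote 6B at 0x0e = a7bef90c354e
  after D1: wrote 3B at 0x0e = 835807
  after D2: wrote 5B at 0x16 = 070c354e6b
  after D3: wrote 7B at 0x18 = 3561329d1f722b
  after D4: wrote 2B at 0x11 = 9d1f
  after D5: wrote 6B at 0x00 = 338358079d1f
query mem[0x04]=0x9d, mem[0x06]=0x35, mem[0x0f]=0x58

MEM[0x04,0x06,0x0f] = 9d 35 58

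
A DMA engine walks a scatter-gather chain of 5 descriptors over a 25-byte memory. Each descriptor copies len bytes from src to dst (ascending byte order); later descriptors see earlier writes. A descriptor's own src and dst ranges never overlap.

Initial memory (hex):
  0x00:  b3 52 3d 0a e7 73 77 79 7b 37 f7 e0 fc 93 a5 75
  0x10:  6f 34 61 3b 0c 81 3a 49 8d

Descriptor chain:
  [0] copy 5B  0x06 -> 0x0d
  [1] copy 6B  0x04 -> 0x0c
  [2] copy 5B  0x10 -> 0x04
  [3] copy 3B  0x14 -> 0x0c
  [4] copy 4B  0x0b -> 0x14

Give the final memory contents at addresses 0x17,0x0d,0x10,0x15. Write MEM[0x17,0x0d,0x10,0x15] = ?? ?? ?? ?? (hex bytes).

MEM[0x17,0x0d,0x10,0x15] = 3a 81 7b 0c

  after D0: wrote 5B at 0x0d = 77797b37f7
  after D1: wrote 6B at 0x0c = e77377797b37
  after D2: wrote 5B at 0x04 = 7b37613b0c
  after D3: wrote 3B at 0x0c = 0c813a
  after D4: wrote 4B at 0x14 = e00c813a
query mem[0x17]=0x3a, mem[0x0d]=0x81, mem[0x10]=0x7b, mem[0x15]=0x0c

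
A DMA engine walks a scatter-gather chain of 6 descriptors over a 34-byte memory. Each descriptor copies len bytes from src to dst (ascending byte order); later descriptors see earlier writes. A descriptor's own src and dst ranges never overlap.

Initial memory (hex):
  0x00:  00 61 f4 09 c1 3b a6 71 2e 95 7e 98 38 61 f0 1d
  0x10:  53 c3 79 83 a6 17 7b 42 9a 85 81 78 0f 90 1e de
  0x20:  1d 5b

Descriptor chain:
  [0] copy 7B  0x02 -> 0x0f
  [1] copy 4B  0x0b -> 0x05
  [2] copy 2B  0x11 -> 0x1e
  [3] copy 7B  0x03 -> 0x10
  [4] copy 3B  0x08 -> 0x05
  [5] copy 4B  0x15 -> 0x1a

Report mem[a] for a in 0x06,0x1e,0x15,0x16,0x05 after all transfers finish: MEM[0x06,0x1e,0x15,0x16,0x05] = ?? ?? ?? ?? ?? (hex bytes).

MEM[0x06,0x1e,0x15,0x16,0x05] = 95 c1 f0 95 f0

D0: mem[0x0f..0x15] <- [f4 09 c1 3b a6 71 2e]
D1: mem[0x05..0x08] <- [98 38 61 f0]
D2: mem[0x1e..0x1f] <- [c1 3b]
D3: mem[0x10..0x16] <- [09 c1 98 38 61 f0 95]
D4: mem[0x05..0x07] <- [f0 95 7e]
D5: mem[0x1a..0x1d] <- [f0 95 42 9a]
query mem[0x06]=0x95, mem[0x1e]=0xc1, mem[0x15]=0xf0, mem[0x16]=0x95, mem[0x05]=0xf0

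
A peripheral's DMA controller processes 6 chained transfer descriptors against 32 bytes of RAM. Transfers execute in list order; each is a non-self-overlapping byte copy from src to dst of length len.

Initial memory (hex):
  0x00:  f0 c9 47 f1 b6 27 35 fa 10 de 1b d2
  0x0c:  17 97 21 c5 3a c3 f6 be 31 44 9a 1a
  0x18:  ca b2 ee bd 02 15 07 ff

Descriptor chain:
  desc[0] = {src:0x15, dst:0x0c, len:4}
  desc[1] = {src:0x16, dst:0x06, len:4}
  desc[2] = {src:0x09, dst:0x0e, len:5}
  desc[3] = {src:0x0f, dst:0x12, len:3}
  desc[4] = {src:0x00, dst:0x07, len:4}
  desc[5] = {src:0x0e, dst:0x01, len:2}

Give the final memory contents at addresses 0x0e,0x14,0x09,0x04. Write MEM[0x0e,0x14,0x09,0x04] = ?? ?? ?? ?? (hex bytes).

MEM[0x0e,0x14,0x09,0x04] = b2 44 47 b6

  after D0: wrote 4B at 0x0c = 449a1aca
  after D1: wrote 4B at 0x06 = 9a1acab2
  after D2: wrote 5B at 0x0e = b21bd2449a
  after D3: wrote 3B at 0x12 = 1bd244
  after D4: wrote 4B at 0x07 = f0c947f1
  after D5: wrote 2B at 0x01 = b21b
query mem[0x0e]=0xb2, mem[0x14]=0x44, mem[0x09]=0x47, mem[0x04]=0xb6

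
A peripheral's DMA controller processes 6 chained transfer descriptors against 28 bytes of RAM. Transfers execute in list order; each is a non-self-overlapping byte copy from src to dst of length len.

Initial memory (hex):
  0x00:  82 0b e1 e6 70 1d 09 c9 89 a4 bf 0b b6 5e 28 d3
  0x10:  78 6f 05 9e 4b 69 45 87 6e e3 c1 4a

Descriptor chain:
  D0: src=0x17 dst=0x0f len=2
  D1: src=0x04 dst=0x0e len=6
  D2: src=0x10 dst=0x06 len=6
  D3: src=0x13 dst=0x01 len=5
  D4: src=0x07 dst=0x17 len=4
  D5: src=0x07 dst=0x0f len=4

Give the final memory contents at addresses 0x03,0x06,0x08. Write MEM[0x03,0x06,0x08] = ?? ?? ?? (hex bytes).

D0: mem[0x0f..0x10] <- [87 6e]
D1: mem[0x0e..0x13] <- [70 1d 09 c9 89 a4]
D2: mem[0x06..0x0b] <- [09 c9 89 a4 4b 69]
D3: mem[0x01..0x05] <- [a4 4b 69 45 87]
D4: mem[0x17..0x1a] <- [c9 89 a4 4b]
D5: mem[0x0f..0x12] <- [c9 89 a4 4b]
query mem[0x03]=0x69, mem[0x06]=0x09, mem[0x08]=0x89

MEM[0x03,0x06,0x08] = 69 09 89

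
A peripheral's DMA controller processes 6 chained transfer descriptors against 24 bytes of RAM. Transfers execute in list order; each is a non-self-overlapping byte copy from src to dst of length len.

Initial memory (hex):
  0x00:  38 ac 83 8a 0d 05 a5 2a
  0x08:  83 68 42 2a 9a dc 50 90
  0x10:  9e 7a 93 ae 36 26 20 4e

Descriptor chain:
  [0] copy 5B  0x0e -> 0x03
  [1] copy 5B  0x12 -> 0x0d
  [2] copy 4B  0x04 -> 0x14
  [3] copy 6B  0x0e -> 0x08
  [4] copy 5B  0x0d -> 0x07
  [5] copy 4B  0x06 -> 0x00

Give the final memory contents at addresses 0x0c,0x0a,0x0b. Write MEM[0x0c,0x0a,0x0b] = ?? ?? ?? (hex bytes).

MEM[0x0c,0x0a,0x0b] = 93 26 20

D0: mem[0x03..0x07] <- [50 90 9e 7a 93]
D1: mem[0x0d..0x11] <- [93 ae 36 26 20]
D2: mem[0x14..0x17] <- [90 9e 7a 93]
D3: mem[0x08..0x0d] <- [ae 36 26 20 93 ae]
D4: mem[0x07..0x0b] <- [ae ae 36 26 20]
D5: mem[0x00..0x03] <- [7a ae ae 36]
query mem[0x0c]=0x93, mem[0x0a]=0x26, mem[0x0b]=0x20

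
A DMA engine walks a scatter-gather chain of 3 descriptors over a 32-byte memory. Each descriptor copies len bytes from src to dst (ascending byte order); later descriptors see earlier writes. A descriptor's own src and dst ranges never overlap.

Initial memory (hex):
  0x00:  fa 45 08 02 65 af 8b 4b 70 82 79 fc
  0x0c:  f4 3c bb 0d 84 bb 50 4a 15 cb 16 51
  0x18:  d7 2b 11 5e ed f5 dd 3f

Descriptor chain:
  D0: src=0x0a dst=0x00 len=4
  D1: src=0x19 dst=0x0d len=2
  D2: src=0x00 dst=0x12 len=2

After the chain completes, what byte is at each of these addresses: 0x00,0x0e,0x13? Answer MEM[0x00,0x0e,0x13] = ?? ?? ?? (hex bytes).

  after D0: wrote 4B at 0x00 = 79fcf43c
  after D1: wrote 2B at 0x0d = 2b11
  after D2: wrote 2B at 0x12 = 79fc
query mem[0x00]=0x79, mem[0x0e]=0x11, mem[0x13]=0xfc

MEM[0x00,0x0e,0x13] = 79 11 fc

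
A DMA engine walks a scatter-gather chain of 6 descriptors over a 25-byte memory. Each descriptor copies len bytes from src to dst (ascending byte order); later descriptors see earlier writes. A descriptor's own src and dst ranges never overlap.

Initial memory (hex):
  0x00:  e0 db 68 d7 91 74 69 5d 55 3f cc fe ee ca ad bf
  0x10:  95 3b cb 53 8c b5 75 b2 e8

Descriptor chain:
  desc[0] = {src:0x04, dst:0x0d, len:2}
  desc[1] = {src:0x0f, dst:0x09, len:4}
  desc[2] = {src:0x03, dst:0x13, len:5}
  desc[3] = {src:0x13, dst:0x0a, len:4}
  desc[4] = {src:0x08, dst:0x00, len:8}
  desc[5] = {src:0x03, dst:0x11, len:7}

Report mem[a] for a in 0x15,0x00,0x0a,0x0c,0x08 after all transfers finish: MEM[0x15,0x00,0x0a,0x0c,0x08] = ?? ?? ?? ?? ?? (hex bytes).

#0 dst[0x0d+2] := {0x91,0x74}
#1 dst[0x09+4] := {0xbf,0x95,0x3b,0xcb}
#2 dst[0x13+5] := {0xd7,0x91,0x74,0x69,0x5d}
#3 dst[0x0a+4] := {0xd7,0x91,0x74,0x69}
#4 dst[0x00+8] := {0x55,0xbf,0xd7,0x91,0x74,0x69,0x74,0xbf}
#5 dst[0x11+7] := {0x91,0x74,0x69,0x74,0xbf,0x55,0xbf}
query mem[0x15]=0xbf, mem[0x00]=0x55, mem[0x0a]=0xd7, mem[0x0c]=0x74, mem[0x08]=0x55

MEM[0x15,0x00,0x0a,0x0c,0x08] = bf 55 d7 74 55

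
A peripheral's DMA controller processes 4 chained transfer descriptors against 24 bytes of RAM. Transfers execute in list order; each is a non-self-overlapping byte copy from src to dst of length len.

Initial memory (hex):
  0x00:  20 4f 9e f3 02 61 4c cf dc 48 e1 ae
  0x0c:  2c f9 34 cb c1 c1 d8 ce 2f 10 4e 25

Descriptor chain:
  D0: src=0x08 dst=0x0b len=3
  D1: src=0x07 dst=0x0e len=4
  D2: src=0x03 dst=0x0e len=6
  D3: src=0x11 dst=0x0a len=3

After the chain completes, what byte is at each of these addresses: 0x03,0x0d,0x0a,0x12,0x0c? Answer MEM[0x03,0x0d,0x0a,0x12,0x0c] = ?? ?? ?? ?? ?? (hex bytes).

D0: mem[0x0b..0x0d] <- [dc 48 e1]
D1: mem[0x0e..0x11] <- [cf dc 48 e1]
D2: mem[0x0e..0x13] <- [f3 02 61 4c cf dc]
D3: mem[0x0a..0x0c] <- [4c cf dc]
query mem[0x03]=0xf3, mem[0x0d]=0xe1, mem[0x0a]=0x4c, mem[0x12]=0xcf, mem[0x0c]=0xdc

MEM[0x03,0x0d,0x0a,0x12,0x0c] = f3 e1 4c cf dc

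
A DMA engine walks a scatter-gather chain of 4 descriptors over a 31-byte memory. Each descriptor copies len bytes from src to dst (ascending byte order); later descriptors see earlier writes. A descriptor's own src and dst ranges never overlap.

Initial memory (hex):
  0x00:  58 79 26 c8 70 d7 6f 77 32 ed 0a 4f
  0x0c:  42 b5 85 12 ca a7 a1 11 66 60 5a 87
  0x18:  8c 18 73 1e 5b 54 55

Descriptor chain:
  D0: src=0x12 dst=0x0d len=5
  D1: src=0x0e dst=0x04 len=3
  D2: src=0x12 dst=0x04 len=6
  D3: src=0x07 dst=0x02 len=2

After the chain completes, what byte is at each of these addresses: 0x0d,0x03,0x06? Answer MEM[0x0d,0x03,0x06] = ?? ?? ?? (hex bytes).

#0 dst[0x0d+5] := {0xa1,0x11,0x66,0x60,0x5a}
#1 dst[0x04+3] := {0x11,0x66,0x60}
#2 dst[0x04+6] := {0xa1,0x11,0x66,0x60,0x5a,0x87}
#3 dst[0x02+2] := {0x60,0x5a}
query mem[0x0d]=0xa1, mem[0x03]=0x5a, mem[0x06]=0x66

MEM[0x0d,0x03,0x06] = a1 5a 66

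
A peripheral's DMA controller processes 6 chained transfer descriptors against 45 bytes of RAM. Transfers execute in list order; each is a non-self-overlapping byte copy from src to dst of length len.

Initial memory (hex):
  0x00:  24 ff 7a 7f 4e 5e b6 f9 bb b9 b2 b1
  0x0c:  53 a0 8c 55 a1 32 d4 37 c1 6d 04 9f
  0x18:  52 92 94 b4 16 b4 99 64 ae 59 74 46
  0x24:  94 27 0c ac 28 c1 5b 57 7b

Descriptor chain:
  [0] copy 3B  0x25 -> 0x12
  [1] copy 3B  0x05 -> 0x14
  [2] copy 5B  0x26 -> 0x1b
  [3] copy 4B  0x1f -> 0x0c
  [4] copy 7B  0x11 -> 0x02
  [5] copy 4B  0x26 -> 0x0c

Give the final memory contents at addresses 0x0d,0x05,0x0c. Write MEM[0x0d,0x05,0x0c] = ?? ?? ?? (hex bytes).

  after D0: wrote 3B at 0x12 = 270cac
  after D1: wrote 3B at 0x14 = 5eb6f9
  after D2: wrote 5B at 0x1b = 0cac28c15b
  after D3: wrote 4B at 0x0c = 5bae5974
  after D4: wrote 7B at 0x02 = 32270c5eb6f99f
  after D5: wrote 4B at 0x0c = 0cac28c1
query mem[0x0d]=0xac, mem[0x05]=0x5e, mem[0x0c]=0x0c

MEM[0x0d,0x05,0x0c] = ac 5e 0c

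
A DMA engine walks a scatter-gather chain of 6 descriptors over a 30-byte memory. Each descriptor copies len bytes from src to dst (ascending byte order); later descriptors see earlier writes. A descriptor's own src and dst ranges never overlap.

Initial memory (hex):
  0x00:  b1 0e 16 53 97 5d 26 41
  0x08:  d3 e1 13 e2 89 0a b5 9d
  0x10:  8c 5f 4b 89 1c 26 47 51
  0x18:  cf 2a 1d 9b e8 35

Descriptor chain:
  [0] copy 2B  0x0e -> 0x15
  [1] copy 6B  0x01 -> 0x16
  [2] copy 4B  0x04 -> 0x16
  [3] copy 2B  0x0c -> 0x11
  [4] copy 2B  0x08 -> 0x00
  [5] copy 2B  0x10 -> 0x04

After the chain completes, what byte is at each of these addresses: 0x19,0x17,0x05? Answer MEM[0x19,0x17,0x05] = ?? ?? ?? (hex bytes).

[0] 0x0e->0x15 len=2 : b5 9d
[1] 0x01->0x16 len=6 : 0e 16 53 97 5d 26
[2] 0x04->0x16 len=4 : 97 5d 26 41
[3] 0x0c->0x11 len=2 : 89 0a
[4] 0x08->0x00 len=2 : d3 e1
[5] 0x10->0x04 len=2 : 8c 89
query mem[0x19]=0x41, mem[0x17]=0x5d, mem[0x05]=0x89

MEM[0x19,0x17,0x05] = 41 5d 89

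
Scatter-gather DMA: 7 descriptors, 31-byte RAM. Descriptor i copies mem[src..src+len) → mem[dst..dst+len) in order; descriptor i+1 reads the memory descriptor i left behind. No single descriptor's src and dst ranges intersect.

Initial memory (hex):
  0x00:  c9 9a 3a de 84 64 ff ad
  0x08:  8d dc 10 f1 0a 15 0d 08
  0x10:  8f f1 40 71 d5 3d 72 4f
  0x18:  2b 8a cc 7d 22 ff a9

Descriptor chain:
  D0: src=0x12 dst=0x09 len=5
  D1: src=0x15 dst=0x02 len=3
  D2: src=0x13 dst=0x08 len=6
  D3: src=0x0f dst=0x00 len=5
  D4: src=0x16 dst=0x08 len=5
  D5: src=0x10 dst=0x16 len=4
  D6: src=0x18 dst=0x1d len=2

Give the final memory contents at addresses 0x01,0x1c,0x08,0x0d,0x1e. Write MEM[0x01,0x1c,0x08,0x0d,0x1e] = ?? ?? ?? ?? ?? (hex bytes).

  after D0: wrote 5B at 0x09 = 4071d53d72
  after D1: wrote 3B at 0x02 = 3d724f
  after D2: wrote 6B at 0x08 = 71d53d724f2b
  after D3: wrote 5B at 0x00 = 088ff14071
  after D4: wrote 5B at 0x08 = 724f2b8acc
  after D5: wrote 4B at 0x16 = 8ff14071
  after D6: wrote 2B at 0x1d = 4071
query mem[0x01]=0x8f, mem[0x1c]=0x22, mem[0x08]=0x72, mem[0x0d]=0x2b, mem[0x1e]=0x71

MEM[0x01,0x1c,0x08,0x0d,0x1e] = 8f 22 72 2b 71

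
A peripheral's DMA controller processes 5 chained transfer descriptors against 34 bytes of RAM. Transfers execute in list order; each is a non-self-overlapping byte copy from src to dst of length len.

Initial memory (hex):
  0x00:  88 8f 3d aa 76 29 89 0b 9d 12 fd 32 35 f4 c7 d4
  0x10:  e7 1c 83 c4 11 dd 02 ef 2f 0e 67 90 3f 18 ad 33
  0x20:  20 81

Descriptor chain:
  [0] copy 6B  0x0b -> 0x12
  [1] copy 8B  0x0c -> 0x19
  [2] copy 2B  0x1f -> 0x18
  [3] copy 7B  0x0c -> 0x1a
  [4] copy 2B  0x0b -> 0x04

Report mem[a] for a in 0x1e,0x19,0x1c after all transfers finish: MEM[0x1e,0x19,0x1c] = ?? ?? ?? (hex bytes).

MEM[0x1e,0x19,0x1c] = e7 35 c7

  after D0: wrote 6B at 0x12 = 3235f4c7d4e7
  after D1: wrote 8B at 0x19 = 35f4c7d4e71c3235
  after D2: wrote 2B at 0x18 = 3235
  after D3: wrote 7B at 0x1a = 35f4c7d4e71c32
  after D4: wrote 2B at 0x04 = 3235
query mem[0x1e]=0xe7, mem[0x19]=0x35, mem[0x1c]=0xc7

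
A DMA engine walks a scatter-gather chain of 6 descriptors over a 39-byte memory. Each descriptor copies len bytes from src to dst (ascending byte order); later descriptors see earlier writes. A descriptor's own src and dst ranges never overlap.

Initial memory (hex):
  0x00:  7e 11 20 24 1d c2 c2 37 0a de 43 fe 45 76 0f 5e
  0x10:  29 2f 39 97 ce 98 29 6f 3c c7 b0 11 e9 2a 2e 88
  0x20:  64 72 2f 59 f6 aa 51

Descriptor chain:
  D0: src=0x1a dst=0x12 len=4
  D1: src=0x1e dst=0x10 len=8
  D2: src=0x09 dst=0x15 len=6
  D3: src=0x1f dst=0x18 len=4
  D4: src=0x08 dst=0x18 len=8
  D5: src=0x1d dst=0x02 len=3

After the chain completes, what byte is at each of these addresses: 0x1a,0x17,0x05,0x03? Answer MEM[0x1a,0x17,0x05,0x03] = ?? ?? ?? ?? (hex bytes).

#0 dst[0x12+4] := {0xb0,0x11,0xe9,0x2a}
#1 dst[0x10+8] := {0x2e,0x88,0x64,0x72,0x2f,0x59,0xf6,0xaa}
#2 dst[0x15+6] := {0xde,0x43,0xfe,0x45,0x76,0x0f}
#3 dst[0x18+4] := {0x88,0x64,0x72,0x2f}
#4 dst[0x18+8] := {0x0a,0xde,0x43,0xfe,0x45,0x76,0x0f,0x5e}
#5 dst[0x02+3] := {0x76,0x0f,0x5e}
query mem[0x1a]=0x43, mem[0x17]=0xfe, mem[0x05]=0xc2, mem[0x03]=0x0f

MEM[0x1a,0x17,0x05,0x03] = 43 fe c2 0f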